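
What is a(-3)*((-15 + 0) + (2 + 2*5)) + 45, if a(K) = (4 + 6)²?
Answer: -255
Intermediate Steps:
a(K) = 100 (a(K) = 10² = 100)
a(-3)*((-15 + 0) + (2 + 2*5)) + 45 = 100*((-15 + 0) + (2 + 2*5)) + 45 = 100*(-15 + (2 + 10)) + 45 = 100*(-15 + 12) + 45 = 100*(-3) + 45 = -300 + 45 = -255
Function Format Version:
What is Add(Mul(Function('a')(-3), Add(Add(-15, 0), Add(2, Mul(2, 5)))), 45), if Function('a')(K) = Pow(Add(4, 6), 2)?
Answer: -255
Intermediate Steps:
Function('a')(K) = 100 (Function('a')(K) = Pow(10, 2) = 100)
Add(Mul(Function('a')(-3), Add(Add(-15, 0), Add(2, Mul(2, 5)))), 45) = Add(Mul(100, Add(Add(-15, 0), Add(2, Mul(2, 5)))), 45) = Add(Mul(100, Add(-15, Add(2, 10))), 45) = Add(Mul(100, Add(-15, 12)), 45) = Add(Mul(100, -3), 45) = Add(-300, 45) = -255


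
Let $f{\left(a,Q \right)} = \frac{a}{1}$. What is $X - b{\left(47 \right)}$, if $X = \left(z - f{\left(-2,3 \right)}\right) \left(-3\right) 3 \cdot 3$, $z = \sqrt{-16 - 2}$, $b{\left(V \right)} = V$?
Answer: $-101 - 81 i \sqrt{2} \approx -101.0 - 114.55 i$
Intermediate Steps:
$f{\left(a,Q \right)} = a$ ($f{\left(a,Q \right)} = a 1 = a$)
$z = 3 i \sqrt{2}$ ($z = \sqrt{-18} = 3 i \sqrt{2} \approx 4.2426 i$)
$X = -54 - 81 i \sqrt{2}$ ($X = \left(3 i \sqrt{2} + \left(0 - -2\right)\right) \left(-3\right) 3 \cdot 3 = \left(3 i \sqrt{2} + \left(0 + 2\right)\right) \left(\left(-9\right) 3\right) = \left(3 i \sqrt{2} + 2\right) \left(-27\right) = \left(2 + 3 i \sqrt{2}\right) \left(-27\right) = -54 - 81 i \sqrt{2} \approx -54.0 - 114.55 i$)
$X - b{\left(47 \right)} = \left(-54 - 81 i \sqrt{2}\right) - 47 = -101 - 81 i \sqrt{2}$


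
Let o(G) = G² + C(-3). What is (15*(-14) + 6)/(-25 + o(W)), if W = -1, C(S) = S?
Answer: 68/9 ≈ 7.5556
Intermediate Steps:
o(G) = -3 + G² (o(G) = G² - 3 = -3 + G²)
(15*(-14) + 6)/(-25 + o(W)) = (15*(-14) + 6)/(-25 + (-3 + (-1)²)) = (-210 + 6)/(-25 + (-3 + 1)) = -204/(-25 - 2) = -204/(-27) = -204*(-1/27) = 68/9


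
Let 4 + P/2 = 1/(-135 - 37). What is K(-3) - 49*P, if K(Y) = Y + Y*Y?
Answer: 34277/86 ≈ 398.57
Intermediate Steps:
K(Y) = Y + Y**2
P = -689/86 (P = -8 + 2/(-135 - 37) = -8 + 2/(-172) = -8 + 2*(-1/172) = -8 - 1/86 = -689/86 ≈ -8.0116)
K(-3) - 49*P = -3*(1 - 3) - 49*(-689/86) = -3*(-2) + 33761/86 = 6 + 33761/86 = 34277/86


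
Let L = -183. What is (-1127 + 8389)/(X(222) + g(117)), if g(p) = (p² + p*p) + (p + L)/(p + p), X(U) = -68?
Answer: 283218/1065079 ≈ 0.26591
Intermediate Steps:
g(p) = 2*p² + (-183 + p)/(2*p) (g(p) = (p² + p*p) + (p - 183)/(p + p) = (p² + p²) + (-183 + p)/((2*p)) = 2*p² + (-183 + p)*(1/(2*p)) = 2*p² + (-183 + p)/(2*p))
(-1127 + 8389)/(X(222) + g(117)) = (-1127 + 8389)/(-68 + (½)*(-183 + 117 + 4*117³)/117) = 7262/(-68 + (½)*(1/117)*(-183 + 117 + 4*1601613)) = 7262/(-68 + (½)*(1/117)*(-183 + 117 + 6406452)) = 7262/(-68 + (½)*(1/117)*6406386) = 7262/(-68 + 1067731/39) = 7262/(1065079/39) = 7262*(39/1065079) = 283218/1065079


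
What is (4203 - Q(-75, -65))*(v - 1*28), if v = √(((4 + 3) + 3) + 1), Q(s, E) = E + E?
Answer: -121324 + 4333*√11 ≈ -1.0695e+5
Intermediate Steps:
Q(s, E) = 2*E
v = √11 (v = √((7 + 3) + 1) = √(10 + 1) = √11 ≈ 3.3166)
(4203 - Q(-75, -65))*(v - 1*28) = (4203 - 2*(-65))*(√11 - 1*28) = (4203 - 1*(-130))*(√11 - 28) = (4203 + 130)*(-28 + √11) = 4333*(-28 + √11) = -121324 + 4333*√11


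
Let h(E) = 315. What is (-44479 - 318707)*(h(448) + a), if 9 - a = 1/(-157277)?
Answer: -18507141028314/157277 ≈ -1.1767e+8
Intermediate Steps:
a = 1415494/157277 (a = 9 - 1/(-157277) = 9 - 1*(-1/157277) = 9 + 1/157277 = 1415494/157277 ≈ 9.0000)
(-44479 - 318707)*(h(448) + a) = (-44479 - 318707)*(315 + 1415494/157277) = -363186*50957749/157277 = -18507141028314/157277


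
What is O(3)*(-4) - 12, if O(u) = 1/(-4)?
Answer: -11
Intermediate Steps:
O(u) = -¼
O(3)*(-4) - 12 = -¼*(-4) - 12 = 1 - 12 = -11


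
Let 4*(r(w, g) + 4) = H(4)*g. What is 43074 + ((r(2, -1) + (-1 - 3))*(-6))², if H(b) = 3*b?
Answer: 47430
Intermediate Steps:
r(w, g) = -4 + 3*g (r(w, g) = -4 + ((3*4)*g)/4 = -4 + (12*g)/4 = -4 + 3*g)
43074 + ((r(2, -1) + (-1 - 3))*(-6))² = 43074 + (((-4 + 3*(-1)) + (-1 - 3))*(-6))² = 43074 + (((-4 - 3) - 4)*(-6))² = 43074 + ((-7 - 4)*(-6))² = 43074 + (-11*(-6))² = 43074 + 66² = 43074 + 4356 = 47430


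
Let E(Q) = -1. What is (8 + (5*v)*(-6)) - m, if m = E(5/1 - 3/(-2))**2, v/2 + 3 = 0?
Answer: 187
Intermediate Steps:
v = -6 (v = -6 + 2*0 = -6 + 0 = -6)
m = 1 (m = (-1)**2 = 1)
(8 + (5*v)*(-6)) - m = (8 + (5*(-6))*(-6)) - 1*1 = (8 - 30*(-6)) - 1 = (8 + 180) - 1 = 188 - 1 = 187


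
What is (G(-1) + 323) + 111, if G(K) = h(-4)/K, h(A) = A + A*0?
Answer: 438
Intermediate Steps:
h(A) = A (h(A) = A + 0 = A)
G(K) = -4/K
(G(-1) + 323) + 111 = (-4/(-1) + 323) + 111 = (-4*(-1) + 323) + 111 = (4 + 323) + 111 = 327 + 111 = 438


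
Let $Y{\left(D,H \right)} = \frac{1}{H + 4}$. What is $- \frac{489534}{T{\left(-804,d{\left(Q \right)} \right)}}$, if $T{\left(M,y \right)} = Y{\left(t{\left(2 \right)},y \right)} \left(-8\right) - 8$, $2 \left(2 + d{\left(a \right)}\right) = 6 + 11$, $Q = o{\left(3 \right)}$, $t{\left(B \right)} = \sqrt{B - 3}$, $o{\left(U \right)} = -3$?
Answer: $\frac{5140107}{92} \approx 55871.0$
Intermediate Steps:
$t{\left(B \right)} = \sqrt{-3 + B}$
$Q = -3$
$d{\left(a \right)} = \frac{13}{2}$ ($d{\left(a \right)} = -2 + \frac{6 + 11}{2} = -2 + \frac{1}{2} \cdot 17 = -2 + \frac{17}{2} = \frac{13}{2}$)
$Y{\left(D,H \right)} = \frac{1}{4 + H}$
$T{\left(M,y \right)} = -8 - \frac{8}{4 + y}$ ($T{\left(M,y \right)} = \frac{1}{4 + y} \left(-8\right) - 8 = - \frac{8}{4 + y} - 8 = -8 - \frac{8}{4 + y}$)
$- \frac{489534}{T{\left(-804,d{\left(Q \right)} \right)}} = - \frac{489534}{8 \frac{1}{4 + \frac{13}{2}} \left(-5 - \frac{13}{2}\right)} = - \frac{489534}{8 \frac{1}{\frac{21}{2}} \left(-5 - \frac{13}{2}\right)} = - \frac{489534}{8 \cdot \frac{2}{21} \left(- \frac{23}{2}\right)} = - \frac{489534}{- \frac{184}{21}} = \left(-489534\right) \left(- \frac{21}{184}\right) = \frac{5140107}{92}$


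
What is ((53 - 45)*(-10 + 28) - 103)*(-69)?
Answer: -2829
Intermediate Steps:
((53 - 45)*(-10 + 28) - 103)*(-69) = (8*18 - 103)*(-69) = (144 - 103)*(-69) = 41*(-69) = -2829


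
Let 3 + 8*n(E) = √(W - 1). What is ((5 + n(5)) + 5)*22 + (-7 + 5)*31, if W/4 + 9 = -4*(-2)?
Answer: 599/4 + 11*I*√5/4 ≈ 149.75 + 6.1492*I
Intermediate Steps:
W = -4 (W = -36 + 4*(-4*(-2)) = -36 + 4*8 = -36 + 32 = -4)
n(E) = -3/8 + I*√5/8 (n(E) = -3/8 + √(-4 - 1)/8 = -3/8 + √(-5)/8 = -3/8 + (I*√5)/8 = -3/8 + I*√5/8)
((5 + n(5)) + 5)*22 + (-7 + 5)*31 = ((5 + (-3/8 + I*√5/8)) + 5)*22 + (-7 + 5)*31 = ((37/8 + I*√5/8) + 5)*22 - 2*31 = (77/8 + I*√5/8)*22 - 62 = (847/4 + 11*I*√5/4) - 62 = 599/4 + 11*I*√5/4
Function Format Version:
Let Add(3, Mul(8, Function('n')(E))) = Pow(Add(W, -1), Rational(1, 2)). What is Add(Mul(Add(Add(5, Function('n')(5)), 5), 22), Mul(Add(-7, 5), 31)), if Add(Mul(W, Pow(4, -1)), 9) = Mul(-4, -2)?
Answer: Add(Rational(599, 4), Mul(Rational(11, 4), I, Pow(5, Rational(1, 2)))) ≈ Add(149.75, Mul(6.1492, I))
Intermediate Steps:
W = -4 (W = Add(-36, Mul(4, Mul(-4, -2))) = Add(-36, Mul(4, 8)) = Add(-36, 32) = -4)
Function('n')(E) = Add(Rational(-3, 8), Mul(Rational(1, 8), I, Pow(5, Rational(1, 2)))) (Function('n')(E) = Add(Rational(-3, 8), Mul(Rational(1, 8), Pow(Add(-4, -1), Rational(1, 2)))) = Add(Rational(-3, 8), Mul(Rational(1, 8), Pow(-5, Rational(1, 2)))) = Add(Rational(-3, 8), Mul(Rational(1, 8), Mul(I, Pow(5, Rational(1, 2))))) = Add(Rational(-3, 8), Mul(Rational(1, 8), I, Pow(5, Rational(1, 2)))))
Add(Mul(Add(Add(5, Function('n')(5)), 5), 22), Mul(Add(-7, 5), 31)) = Add(Mul(Add(Add(5, Add(Rational(-3, 8), Mul(Rational(1, 8), I, Pow(5, Rational(1, 2))))), 5), 22), Mul(Add(-7, 5), 31)) = Add(Mul(Add(Add(Rational(37, 8), Mul(Rational(1, 8), I, Pow(5, Rational(1, 2)))), 5), 22), Mul(-2, 31)) = Add(Mul(Add(Rational(77, 8), Mul(Rational(1, 8), I, Pow(5, Rational(1, 2)))), 22), -62) = Add(Add(Rational(847, 4), Mul(Rational(11, 4), I, Pow(5, Rational(1, 2)))), -62) = Add(Rational(599, 4), Mul(Rational(11, 4), I, Pow(5, Rational(1, 2))))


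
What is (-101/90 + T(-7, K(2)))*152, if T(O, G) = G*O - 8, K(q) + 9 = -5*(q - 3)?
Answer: 129124/45 ≈ 2869.4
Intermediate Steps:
K(q) = 6 - 5*q (K(q) = -9 - 5*(q - 3) = -9 - 5*(-3 + q) = -9 + (15 - 5*q) = 6 - 5*q)
T(O, G) = -8 + G*O
(-101/90 + T(-7, K(2)))*152 = (-101/90 + (-8 + (6 - 5*2)*(-7)))*152 = (-101*1/90 + (-8 + (6 - 10)*(-7)))*152 = (-101/90 + (-8 - 4*(-7)))*152 = (-101/90 + (-8 + 28))*152 = (-101/90 + 20)*152 = (1699/90)*152 = 129124/45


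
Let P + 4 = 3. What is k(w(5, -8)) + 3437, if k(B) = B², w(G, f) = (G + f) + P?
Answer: 3453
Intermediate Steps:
P = -1 (P = -4 + 3 = -1)
w(G, f) = -1 + G + f (w(G, f) = (G + f) - 1 = -1 + G + f)
k(w(5, -8)) + 3437 = (-1 + 5 - 8)² + 3437 = (-4)² + 3437 = 16 + 3437 = 3453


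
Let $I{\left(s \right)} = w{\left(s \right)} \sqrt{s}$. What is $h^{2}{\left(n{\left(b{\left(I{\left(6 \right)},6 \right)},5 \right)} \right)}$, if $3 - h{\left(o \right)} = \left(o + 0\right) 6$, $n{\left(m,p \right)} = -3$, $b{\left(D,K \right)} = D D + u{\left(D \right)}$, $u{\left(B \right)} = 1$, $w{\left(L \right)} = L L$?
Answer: $441$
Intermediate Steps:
$w{\left(L \right)} = L^{2}$
$I{\left(s \right)} = s^{\frac{5}{2}}$ ($I{\left(s \right)} = s^{2} \sqrt{s} = s^{\frac{5}{2}}$)
$b{\left(D,K \right)} = 1 + D^{2}$ ($b{\left(D,K \right)} = D D + 1 = D^{2} + 1 = 1 + D^{2}$)
$h{\left(o \right)} = 3 - 6 o$ ($h{\left(o \right)} = 3 - \left(o + 0\right) 6 = 3 - o 6 = 3 - 6 o$)
$h^{2}{\left(n{\left(b{\left(I{\left(6 \right)},6 \right)},5 \right)} \right)} = \left(3 - -18\right)^{2} = \left(3 + 18\right)^{2} = 21^{2} = 441$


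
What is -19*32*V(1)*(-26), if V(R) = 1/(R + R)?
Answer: 7904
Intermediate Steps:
V(R) = 1/(2*R)
-19*32*V(1)*(-26) = -19*32*((½)/1)*(-26) = -19*32*((½)*1)*(-26) = -19*32*(½)*(-26) = -304*(-26) = -19*(-416) = 7904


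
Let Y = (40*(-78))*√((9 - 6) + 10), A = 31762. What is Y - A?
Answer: -31762 - 3120*√13 ≈ -43011.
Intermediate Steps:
Y = -3120*√13 (Y = -3120*√(3 + 10) = -3120*√13 ≈ -11249.)
Y - A = -3120*√13 - 1*31762 = -3120*√13 - 31762 = -31762 - 3120*√13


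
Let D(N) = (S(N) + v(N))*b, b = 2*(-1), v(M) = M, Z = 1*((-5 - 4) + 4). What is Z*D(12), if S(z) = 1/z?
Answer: 725/6 ≈ 120.83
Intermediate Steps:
Z = -5 (Z = 1*(-9 + 4) = 1*(-5) = -5)
b = -2
D(N) = -2*N - 2/N (D(N) = (1/N + N)*(-2) = (N + 1/N)*(-2) = -2*N - 2/N)
Z*D(12) = -5*(-2*12 - 2/12) = -5*(-24 - 2*1/12) = -5*(-24 - ⅙) = -5*(-145/6) = 725/6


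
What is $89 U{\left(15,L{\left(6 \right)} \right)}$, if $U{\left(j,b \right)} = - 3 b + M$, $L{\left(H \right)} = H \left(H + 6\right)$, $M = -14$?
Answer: $-20470$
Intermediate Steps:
$L{\left(H \right)} = H \left(6 + H\right)$
$U{\left(j,b \right)} = -14 - 3 b$ ($U{\left(j,b \right)} = - 3 b - 14 = -14 - 3 b$)
$89 U{\left(15,L{\left(6 \right)} \right)} = 89 \left(-14 - 3 \cdot 6 \left(6 + 6\right)\right) = 89 \left(-14 - 3 \cdot 6 \cdot 12\right) = 89 \left(-14 - 216\right) = 89 \left(-230\right) = -20470$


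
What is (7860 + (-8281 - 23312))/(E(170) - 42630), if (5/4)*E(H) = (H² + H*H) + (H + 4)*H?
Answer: -23733/27274 ≈ -0.87017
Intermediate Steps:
E(H) = 8*H²/5 + 4*H*(4 + H)/5 (E(H) = 4*((H² + H*H) + (H + 4)*H)/5 = 4*((H² + H²) + (4 + H)*H)/5 = 4*(2*H² + H*(4 + H))/5 = 8*H²/5 + 4*H*(4 + H)/5)
(7860 + (-8281 - 23312))/(E(170) - 42630) = (7860 + (-8281 - 23312))/((⅘)*170*(4 + 3*170) - 42630) = (7860 - 31593)/((⅘)*170*(4 + 510) - 42630) = -23733/((⅘)*170*514 - 42630) = -23733/(69904 - 42630) = -23733/27274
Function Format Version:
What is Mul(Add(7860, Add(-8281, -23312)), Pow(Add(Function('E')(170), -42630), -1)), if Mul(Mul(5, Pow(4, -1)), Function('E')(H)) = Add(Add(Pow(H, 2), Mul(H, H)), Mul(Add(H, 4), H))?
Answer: Rational(-23733, 27274) ≈ -0.87017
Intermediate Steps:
Function('E')(H) = Add(Mul(Rational(8, 5), Pow(H, 2)), Mul(Rational(4, 5), H, Add(4, H))) (Function('E')(H) = Mul(Rational(4, 5), Add(Add(Pow(H, 2), Mul(H, H)), Mul(Add(H, 4), H))) = Mul(Rational(4, 5), Add(Add(Pow(H, 2), Pow(H, 2)), Mul(Add(4, H), H))) = Mul(Rational(4, 5), Add(Mul(2, Pow(H, 2)), Mul(H, Add(4, H)))) = Add(Mul(Rational(8, 5), Pow(H, 2)), Mul(Rational(4, 5), H, Add(4, H))))
Mul(Add(7860, Add(-8281, -23312)), Pow(Add(Function('E')(170), -42630), -1)) = Mul(Add(7860, Add(-8281, -23312)), Pow(Add(Mul(Rational(4, 5), 170, Add(4, Mul(3, 170))), -42630), -1)) = Mul(Add(7860, -31593), Pow(Add(Mul(Rational(4, 5), 170, Add(4, 510)), -42630), -1)) = Mul(-23733, Pow(Add(Mul(Rational(4, 5), 170, 514), -42630), -1)) = Mul(-23733, Pow(Add(69904, -42630), -1)) = Mul(-23733, Pow(27274, -1)) = Mul(-23733, Rational(1, 27274)) = Rational(-23733, 27274)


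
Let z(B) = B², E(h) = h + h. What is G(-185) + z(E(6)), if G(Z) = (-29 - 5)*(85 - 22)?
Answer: -1998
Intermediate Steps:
E(h) = 2*h
G(Z) = -2142 (G(Z) = -34*63 = -2142)
G(-185) + z(E(6)) = -2142 + (2*6)² = -2142 + 12² = -2142 + 144 = -1998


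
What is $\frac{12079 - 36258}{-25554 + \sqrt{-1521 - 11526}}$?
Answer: $\frac{205956722}{217673321} + \frac{24179 i \sqrt{13047}}{653019963} \approx 0.94617 + 0.0042293 i$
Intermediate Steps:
$\frac{12079 - 36258}{-25554 + \sqrt{-1521 - 11526}} = - \frac{24179}{-25554 + \sqrt{-13047}} = - \frac{24179}{-25554 + i \sqrt{13047}}$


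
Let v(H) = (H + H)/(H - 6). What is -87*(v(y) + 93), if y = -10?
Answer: -32799/4 ≈ -8199.8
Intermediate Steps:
v(H) = 2*H/(-6 + H) (v(H) = (2*H)/(-6 + H) = 2*H/(-6 + H))
-87*(v(y) + 93) = -87*(2*(-10)/(-6 - 10) + 93) = -87*(2*(-10)/(-16) + 93) = -87*(2*(-10)*(-1/16) + 93) = -87*(5/4 + 93) = -87*377/4 = -32799/4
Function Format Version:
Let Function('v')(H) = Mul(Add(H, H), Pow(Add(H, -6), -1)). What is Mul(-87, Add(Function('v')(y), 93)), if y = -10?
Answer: Rational(-32799, 4) ≈ -8199.8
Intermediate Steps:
Function('v')(H) = Mul(2, H, Pow(Add(-6, H), -1)) (Function('v')(H) = Mul(Mul(2, H), Pow(Add(-6, H), -1)) = Mul(2, H, Pow(Add(-6, H), -1)))
Mul(-87, Add(Function('v')(y), 93)) = Mul(-87, Add(Mul(2, -10, Pow(Add(-6, -10), -1)), 93)) = Mul(-87, Add(Mul(2, -10, Pow(-16, -1)), 93)) = Mul(-87, Add(Mul(2, -10, Rational(-1, 16)), 93)) = Mul(-87, Add(Rational(5, 4), 93)) = Mul(-87, Rational(377, 4)) = Rational(-32799, 4)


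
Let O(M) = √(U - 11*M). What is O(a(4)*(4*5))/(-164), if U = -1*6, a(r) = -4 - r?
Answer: -√1754/164 ≈ -0.25537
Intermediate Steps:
U = -6
O(M) = √(-6 - 11*M)
O(a(4)*(4*5))/(-164) = √(-6 - 11*(-4 - 1*4)*4*5)/(-164) = √(-6 - 11*(-4 - 4)*20)*(-1/164) = √(-6 - (-88)*20)*(-1/164) = √(-6 - 11*(-160))*(-1/164) = √(-6 + 1760)*(-1/164) = √1754*(-1/164) = -√1754/164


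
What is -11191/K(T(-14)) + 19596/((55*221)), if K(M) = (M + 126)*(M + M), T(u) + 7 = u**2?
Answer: 439453823/289459170 ≈ 1.5182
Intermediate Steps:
T(u) = -7 + u**2
K(M) = 2*M*(126 + M) (K(M) = (126 + M)*(2*M) = 2*M*(126 + M))
-11191/K(T(-14)) + 19596/((55*221)) = -11191*1/(2*(-7 + (-14)**2)*(126 + (-7 + (-14)**2))) + 19596/((55*221)) = -11191*1/(2*(-7 + 196)*(126 + (-7 + 196))) + 19596/12155 = -11191*1/(378*(126 + 189)) + 19596*(1/12155) = -11191/(2*189*315) + 19596/12155 = -11191/119070 + 19596/12155 = 439453823/289459170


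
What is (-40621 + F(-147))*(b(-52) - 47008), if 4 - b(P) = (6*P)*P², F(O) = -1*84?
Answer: -32427394020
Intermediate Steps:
F(O) = -84
b(P) = 4 - 6*P³ (b(P) = 4 - 6*P*P² = 4 - 6*P³)
(-40621 + F(-147))*(b(-52) - 47008) = (-40621 - 84)*((4 - 6*(-52)³) - 47008) = -40705*((4 - 6*(-140608)) - 47008) = -40705*((4 + 843648) - 47008) = -40705*(843652 - 47008) = -40705*796644 = -32427394020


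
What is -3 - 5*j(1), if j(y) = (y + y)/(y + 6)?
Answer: -31/7 ≈ -4.4286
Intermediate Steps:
j(y) = 2*y/(6 + y) (j(y) = (2*y)/(6 + y) = 2*y/(6 + y))
-3 - 5*j(1) = -3 - 10/(6 + 1) = -3 - 10/7 = -31/7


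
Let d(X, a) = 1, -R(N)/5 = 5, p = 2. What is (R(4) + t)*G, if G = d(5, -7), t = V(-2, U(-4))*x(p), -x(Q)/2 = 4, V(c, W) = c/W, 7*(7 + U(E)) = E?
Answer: -1437/53 ≈ -27.113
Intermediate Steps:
U(E) = -7 + E/7
R(N) = -25 (R(N) = -5*5 = -25)
x(Q) = -8 (x(Q) = -2*4 = -8)
t = -112/53 (t = -2/(-7 + (1/7)*(-4))*(-8) = -2/(-7 - 4/7)*(-8) = -2/(-53/7)*(-8) = -2*(-7/53)*(-8) = (14/53)*(-8) = -112/53 ≈ -2.1132)
G = 1
(R(4) + t)*G = (-25 - 112/53)*1 = -1437/53*1 = -1437/53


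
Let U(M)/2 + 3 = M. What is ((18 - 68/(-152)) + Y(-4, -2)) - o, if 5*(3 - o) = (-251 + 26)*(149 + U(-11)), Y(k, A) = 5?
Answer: -206133/38 ≈ -5424.6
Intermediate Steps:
U(M) = -6 + 2*M
o = 5448 (o = 3 - (-251 + 26)*(149 + (-6 + 2*(-11)))/5 = 3 - (-45)*(149 + (-6 - 22)) = 3 - (-45)*(149 - 28) = 3 - (-45)*121 = 3 - ⅕*(-27225) = 3 + 5445 = 5448)
((18 - 68/(-152)) + Y(-4, -2)) - o = ((18 - 68/(-152)) + 5) - 1*5448 = ((18 - 68*(-1/152)) + 5) - 5448 = ((18 + 17/38) + 5) - 5448 = (701/38 + 5) - 5448 = 891/38 - 5448 = -206133/38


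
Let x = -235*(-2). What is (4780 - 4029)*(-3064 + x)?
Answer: -1948094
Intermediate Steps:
x = 470
(4780 - 4029)*(-3064 + x) = (4780 - 4029)*(-3064 + 470) = 751*(-2594) = -1948094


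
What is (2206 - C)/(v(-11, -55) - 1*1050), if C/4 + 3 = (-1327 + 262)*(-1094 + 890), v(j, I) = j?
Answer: 866822/1061 ≈ 816.99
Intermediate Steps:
C = 869028 (C = -12 + 4*((-1327 + 262)*(-1094 + 890)) = -12 + 4*(-1065*(-204)) = -12 + 4*217260 = -12 + 869040 = 869028)
(2206 - C)/(v(-11, -55) - 1*1050) = (2206 - 1*869028)/(-11 - 1*1050) = (2206 - 869028)/(-11 - 1050) = -866822/(-1061) = -866822*(-1/1061) = 866822/1061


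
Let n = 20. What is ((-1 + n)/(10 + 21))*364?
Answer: 6916/31 ≈ 223.10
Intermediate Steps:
((-1 + n)/(10 + 21))*364 = ((-1 + 20)/(10 + 21))*364 = (19/31)*364 = 6916/31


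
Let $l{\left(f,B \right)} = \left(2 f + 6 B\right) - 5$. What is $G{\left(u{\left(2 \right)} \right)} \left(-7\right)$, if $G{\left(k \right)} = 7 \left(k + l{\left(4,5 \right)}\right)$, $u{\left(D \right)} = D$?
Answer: $-1715$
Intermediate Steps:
$l{\left(f,B \right)} = -5 + 2 f + 6 B$
$G{\left(k \right)} = 231 + 7 k$ ($G{\left(k \right)} = 7 \left(k + \left(-5 + 2 \cdot 4 + 6 \cdot 5\right)\right) = 7 \left(k + \left(-5 + 8 + 30\right)\right) = 7 \left(k + 33\right) = 7 \left(33 + k\right) = 231 + 7 k$)
$G{\left(u{\left(2 \right)} \right)} \left(-7\right) = \left(231 + 7 \cdot 2\right) \left(-7\right) = \left(231 + 14\right) \left(-7\right) = 245 \left(-7\right) = -1715$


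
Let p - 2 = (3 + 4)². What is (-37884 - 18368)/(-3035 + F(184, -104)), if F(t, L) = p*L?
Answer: 56252/8339 ≈ 6.7457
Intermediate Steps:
p = 51 (p = 2 + (3 + 4)² = 2 + 7² = 2 + 49 = 51)
F(t, L) = 51*L
(-37884 - 18368)/(-3035 + F(184, -104)) = (-37884 - 18368)/(-3035 + 51*(-104)) = -56252/(-3035 - 5304) = -56252/(-8339) = -56252*(-1/8339) = 56252/8339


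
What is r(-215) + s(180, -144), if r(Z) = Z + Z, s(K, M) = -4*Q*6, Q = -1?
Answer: -406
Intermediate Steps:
s(K, M) = 24 (s(K, M) = -4*(-1)*6 = 4*6 = 24)
r(Z) = 2*Z
r(-215) + s(180, -144) = 2*(-215) + 24 = -430 + 24 = -406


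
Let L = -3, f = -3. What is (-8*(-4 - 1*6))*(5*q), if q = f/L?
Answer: 400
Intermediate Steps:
q = 1 (q = -3/(-3) = -3*(-1/3) = 1)
(-8*(-4 - 1*6))*(5*q) = (-8*(-4 - 1*6))*(5*1) = -8*(-4 - 6)*5 = -8*(-10)*5 = 80*5 = 400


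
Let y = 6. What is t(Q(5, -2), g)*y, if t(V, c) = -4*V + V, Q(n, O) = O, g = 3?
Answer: 36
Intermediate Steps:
t(V, c) = -3*V
t(Q(5, -2), g)*y = -3*(-2)*6 = 6*6 = 36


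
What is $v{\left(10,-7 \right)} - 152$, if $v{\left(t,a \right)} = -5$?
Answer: $-157$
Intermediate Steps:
$v{\left(10,-7 \right)} - 152 = -5 - 152 = -157$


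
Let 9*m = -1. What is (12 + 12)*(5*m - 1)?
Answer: -112/3 ≈ -37.333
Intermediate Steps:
m = -⅑ (m = (⅑)*(-1) = -⅑ ≈ -0.11111)
(12 + 12)*(5*m - 1) = (12 + 12)*(5*(-⅑) - 1) = 24*(-5/9 - 1) = 24*(-14/9) = -112/3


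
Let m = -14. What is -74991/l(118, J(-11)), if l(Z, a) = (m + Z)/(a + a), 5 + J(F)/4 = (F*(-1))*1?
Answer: -449946/13 ≈ -34611.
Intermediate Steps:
J(F) = -20 - 4*F (J(F) = -20 + 4*((F*(-1))*1) = -20 + 4*(-F*1) = -20 + 4*(-F) = -20 - 4*F)
l(Z, a) = (-14 + Z)/(2*a) (l(Z, a) = (-14 + Z)/(a + a) = (-14 + Z)/((2*a)) = (-14 + Z)*(1/(2*a)) = (-14 + Z)/(2*a))
-74991/l(118, J(-11)) = -74991*2*(-20 - 4*(-11))/(-14 + 118) = -74991/((½)*104/(-20 + 44)) = -74991/((½)*104/24) = -74991/((½)*(1/24)*104) = -74991/13/6 = -74991*6/13 = -449946/13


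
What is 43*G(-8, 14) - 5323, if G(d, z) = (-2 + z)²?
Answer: 869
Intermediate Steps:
43*G(-8, 14) - 5323 = 43*(-2 + 14)² - 5323 = 43*12² - 5323 = 43*144 - 5323 = 6192 - 5323 = 869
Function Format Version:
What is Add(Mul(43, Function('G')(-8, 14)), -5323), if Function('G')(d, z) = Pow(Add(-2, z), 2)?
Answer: 869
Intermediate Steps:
Add(Mul(43, Function('G')(-8, 14)), -5323) = Add(Mul(43, Pow(Add(-2, 14), 2)), -5323) = Add(Mul(43, Pow(12, 2)), -5323) = Add(Mul(43, 144), -5323) = Add(6192, -5323) = 869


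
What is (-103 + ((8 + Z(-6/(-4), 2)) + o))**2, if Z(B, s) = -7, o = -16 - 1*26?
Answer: 20736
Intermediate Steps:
o = -42 (o = -16 - 26 = -42)
(-103 + ((8 + Z(-6/(-4), 2)) + o))**2 = (-103 + ((8 - 7) - 42))**2 = (-103 + (1 - 42))**2 = (-103 - 41)**2 = (-144)**2 = 20736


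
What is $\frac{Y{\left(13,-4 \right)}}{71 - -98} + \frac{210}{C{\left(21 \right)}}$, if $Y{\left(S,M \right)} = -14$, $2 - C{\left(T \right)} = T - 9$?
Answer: $- \frac{3563}{169} \approx -21.083$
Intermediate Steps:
$C{\left(T \right)} = 11 - T$ ($C{\left(T \right)} = 2 - \left(T - 9\right) = 2 - \left(-9 + T\right) = 11 - T$)
$\frac{Y{\left(13,-4 \right)}}{71 - -98} + \frac{210}{C{\left(21 \right)}} = - \frac{14}{71 - -98} + \frac{210}{11 - 21} = - \frac{14}{71 + 98} + \frac{210}{11 - 21} = - \frac{14}{169} + \frac{210}{-10} = \left(-14\right) \frac{1}{169} + 210 \left(- \frac{1}{10}\right) = - \frac{14}{169} - 21 = - \frac{3563}{169}$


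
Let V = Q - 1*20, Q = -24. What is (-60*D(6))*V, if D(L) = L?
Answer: 15840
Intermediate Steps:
V = -44 (V = -24 - 1*20 = -24 - 20 = -44)
(-60*D(6))*V = -60*6*(-44) = -360*(-44) = 15840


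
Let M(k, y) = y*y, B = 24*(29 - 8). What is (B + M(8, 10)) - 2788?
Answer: -2184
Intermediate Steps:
B = 504 (B = 24*21 = 504)
M(k, y) = y²
(B + M(8, 10)) - 2788 = (504 + 10²) - 2788 = (504 + 100) - 2788 = 604 - 2788 = -2184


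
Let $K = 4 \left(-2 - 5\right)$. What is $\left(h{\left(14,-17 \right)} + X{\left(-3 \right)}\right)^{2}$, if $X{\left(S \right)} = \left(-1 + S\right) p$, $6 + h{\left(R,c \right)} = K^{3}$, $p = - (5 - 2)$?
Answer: $481626916$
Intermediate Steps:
$p = -3$ ($p = \left(-1\right) 3 = -3$)
$K = -28$ ($K = 4 \left(-7\right) = -28$)
$h{\left(R,c \right)} = -21958$ ($h{\left(R,c \right)} = -6 + \left(-28\right)^{3} = -6 - 21952 = -21958$)
$X{\left(S \right)} = 3 - 3 S$ ($X{\left(S \right)} = \left(-1 + S\right) \left(-3\right) = 3 - 3 S$)
$\left(h{\left(14,-17 \right)} + X{\left(-3 \right)}\right)^{2} = \left(-21958 + \left(3 - -9\right)\right)^{2} = \left(-21958 + \left(3 + 9\right)\right)^{2} = \left(-21958 + 12\right)^{2} = \left(-21946\right)^{2} = 481626916$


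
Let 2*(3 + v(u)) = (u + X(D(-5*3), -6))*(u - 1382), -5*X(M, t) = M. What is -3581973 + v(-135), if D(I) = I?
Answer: -3481854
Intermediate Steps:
X(M, t) = -M/5
v(u) = -3 + (-1382 + u)*(3 + u)/2 (v(u) = -3 + ((u - (-1)*3)*(u - 1382))/2 = -3 + ((u - ⅕*(-15))*(-1382 + u))/2 = -3 + ((u + 3)*(-1382 + u))/2 = -3 + ((3 + u)*(-1382 + u))/2 = -3 + ((-1382 + u)*(3 + u))/2 = -3 + (-1382 + u)*(3 + u)/2)
-3581973 + v(-135) = -3581973 + (-2076 + (½)*(-135)² - 1379/2*(-135)) = -3581973 + (-2076 + (½)*18225 + 186165/2) = -3581973 + (-2076 + 18225/2 + 186165/2) = -3581973 + 100119 = -3481854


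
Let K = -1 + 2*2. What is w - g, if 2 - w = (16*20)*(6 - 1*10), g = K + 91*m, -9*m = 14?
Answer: 12785/9 ≈ 1420.6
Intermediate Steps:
m = -14/9 (m = -1/9*14 = -14/9 ≈ -1.5556)
K = 3 (K = -1 + 4 = 3)
g = -1247/9 (g = 3 + 91*(-14/9) = 3 - 1274/9 = -1247/9 ≈ -138.56)
w = 1282 (w = 2 - 16*20*(6 - 1*10) = 2 - 320*(6 - 10) = 2 - 320*(-4) = 2 - 1*(-1280) = 2 + 1280 = 1282)
w - g = 1282 - 1*(-1247/9) = 1282 + 1247/9 = 12785/9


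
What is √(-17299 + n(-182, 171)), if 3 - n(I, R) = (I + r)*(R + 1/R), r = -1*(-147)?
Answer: I*√36748774/57 ≈ 106.35*I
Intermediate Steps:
r = 147
n(I, R) = 3 - (147 + I)*(R + 1/R) (n(I, R) = 3 - (I + 147)*(R + 1/R) = 3 - (147 + I)*(R + 1/R))
√(-17299 + n(-182, 171)) = √(-17299 + (3 - 147*171 - 147/171 - 1*(-182)*171 - 1*(-182)/171)) = √(-17299 + (3 - 25137 - 147*1/171 + 31122 - 1*(-182)*1/171)) = √(-17299 + (3 - 25137 - 49/57 + 31122 + 182/171)) = √(-17299 + 1023983/171) = √(-1934146/171) = I*√36748774/57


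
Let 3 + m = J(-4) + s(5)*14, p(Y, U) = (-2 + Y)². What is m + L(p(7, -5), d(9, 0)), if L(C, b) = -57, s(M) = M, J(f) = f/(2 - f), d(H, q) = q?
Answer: 28/3 ≈ 9.3333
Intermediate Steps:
m = 199/3 (m = -3 + (-1*(-4)/(-2 - 4) + 5*14) = -3 + (-1*(-4)/(-6) + 70) = -3 + (-1*(-4)*(-⅙) + 70) = -3 + (-⅔ + 70) = -3 + 208/3 = 199/3 ≈ 66.333)
m + L(p(7, -5), d(9, 0)) = 199/3 - 57 = 28/3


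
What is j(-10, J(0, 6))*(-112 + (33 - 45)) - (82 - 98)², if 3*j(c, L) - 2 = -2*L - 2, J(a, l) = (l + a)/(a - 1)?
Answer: -752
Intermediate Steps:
J(a, l) = (a + l)/(-1 + a)
j(c, L) = -2*L/3 (j(c, L) = ⅔ + (-2*L - 2)/3 = ⅔ + (-2 - 2*L)/3 = ⅔ + (-⅔ - 2*L/3) = -2*L/3)
j(-10, J(0, 6))*(-112 + (33 - 45)) - (82 - 98)² = (-2*(0 + 6)/(3*(-1 + 0)))*(-112 + (33 - 45)) - (82 - 98)² = (-2*6/(3*(-1)))*(-112 - 12) - 1*(-16)² = -(-2)*6/3*(-124) - 1*256 = -⅔*(-6)*(-124) - 256 = 4*(-124) - 256 = -496 - 256 = -752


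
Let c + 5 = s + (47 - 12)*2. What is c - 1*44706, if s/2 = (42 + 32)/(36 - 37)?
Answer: -44789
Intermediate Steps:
s = -148 (s = 2*((42 + 32)/(36 - 37)) = 2*(74/(-1)) = 2*(74*(-1)) = 2*(-74) = -148)
c = -83 (c = -5 + (-148 + (47 - 12)*2) = -5 + (-148 + 35*2) = -5 + (-148 + 70) = -5 - 78 = -83)
c - 1*44706 = -83 - 1*44706 = -83 - 44706 = -44789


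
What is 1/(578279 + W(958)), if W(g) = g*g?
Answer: 1/1496043 ≈ 6.6843e-7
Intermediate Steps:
W(g) = g²
1/(578279 + W(958)) = 1/(578279 + 958²) = 1/(578279 + 917764) = 1/1496043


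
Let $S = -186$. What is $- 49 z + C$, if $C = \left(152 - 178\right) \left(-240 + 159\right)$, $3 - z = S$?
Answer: $-7155$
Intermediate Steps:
$z = 189$ ($z = 3 - -186 = 3 + 186 = 189$)
$C = 2106$ ($C = \left(-26\right) \left(-81\right) = 2106$)
$- 49 z + C = \left(-49\right) 189 + 2106 = -9261 + 2106 = -7155$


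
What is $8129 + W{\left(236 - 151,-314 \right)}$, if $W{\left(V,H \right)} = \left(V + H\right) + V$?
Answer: $7985$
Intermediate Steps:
$W{\left(V,H \right)} = H + 2 V$ ($W{\left(V,H \right)} = \left(H + V\right) + V = H + 2 V$)
$8129 + W{\left(236 - 151,-314 \right)} = 8129 - \left(314 - 2 \left(236 - 151\right)\right) = 8129 + \left(-314 + 2 \cdot 85\right) = 8129 + \left(-314 + 170\right) = 8129 - 144 = 7985$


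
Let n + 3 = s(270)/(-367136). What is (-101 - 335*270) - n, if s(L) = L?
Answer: -16621715129/183568 ≈ -90548.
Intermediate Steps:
n = -550839/183568 (n = -3 + 270/(-367136) = -3 + 270*(-1/367136) = -3 - 135/183568 = -550839/183568 ≈ -3.0007)
(-101 - 335*270) - n = (-101 - 335*270) - 1*(-550839/183568) = (-101 - 90450) + 550839/183568 = -90551 + 550839/183568 = -16621715129/183568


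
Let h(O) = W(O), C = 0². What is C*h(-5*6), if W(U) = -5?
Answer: 0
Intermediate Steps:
C = 0
h(O) = -5
C*h(-5*6) = 0*(-5) = 0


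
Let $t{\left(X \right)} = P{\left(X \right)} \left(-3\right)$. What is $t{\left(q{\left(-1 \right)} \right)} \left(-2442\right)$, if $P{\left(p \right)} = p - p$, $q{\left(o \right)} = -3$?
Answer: $0$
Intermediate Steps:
$P{\left(p \right)} = 0$
$t{\left(X \right)} = 0$ ($t{\left(X \right)} = 0 \left(-3\right) = 0$)
$t{\left(q{\left(-1 \right)} \right)} \left(-2442\right) = 0 \left(-2442\right) = 0$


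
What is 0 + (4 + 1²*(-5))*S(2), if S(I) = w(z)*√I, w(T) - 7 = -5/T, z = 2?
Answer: -9*√2/2 ≈ -6.3640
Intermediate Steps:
w(T) = 7 - 5/T
S(I) = 9*√I/2 (S(I) = (7 - 5/2)*√I = 9*√I/2)
0 + (4 + 1²*(-5))*S(2) = 0 + (4 + 1²*(-5))*(9*√2/2) = 0 + (4 + 1*(-5))*(9*√2/2) = 0 + (4 - 5)*(9*√2/2) = 0 - 9*√2/2 = -9*√2/2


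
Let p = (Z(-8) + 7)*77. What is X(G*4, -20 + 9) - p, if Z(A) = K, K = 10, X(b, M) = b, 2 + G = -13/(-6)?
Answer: -3925/3 ≈ -1308.3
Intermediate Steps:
G = ⅙ (G = -2 - 13/(-6) = -2 - 13*(-⅙) = -2 + 13/6 = ⅙ ≈ 0.16667)
Z(A) = 10
p = 1309 (p = (10 + 7)*77 = 17*77 = 1309)
X(G*4, -20 + 9) - p = (⅙)*4 - 1*1309 = ⅔ - 1309 = -3925/3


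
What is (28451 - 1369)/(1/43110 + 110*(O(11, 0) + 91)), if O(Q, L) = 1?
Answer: 1167505020/436273201 ≈ 2.6761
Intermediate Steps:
(28451 - 1369)/(1/43110 + 110*(O(11, 0) + 91)) = (28451 - 1369)/(1/43110 + 110*(1 + 91)) = 27082/(1/43110 + 110*92) = 27082/(1/43110 + 10120) = 27082/(436273201/43110) = 27082*(43110/436273201) = 1167505020/436273201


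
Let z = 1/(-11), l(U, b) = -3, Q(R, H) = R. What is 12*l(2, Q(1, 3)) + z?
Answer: -397/11 ≈ -36.091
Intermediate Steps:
z = -1/11 ≈ -0.090909
12*l(2, Q(1, 3)) + z = 12*(-3) - 1/11 = -36 - 1/11 = -397/11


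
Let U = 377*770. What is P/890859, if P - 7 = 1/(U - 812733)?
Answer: 3657100/465423048537 ≈ 7.8576e-6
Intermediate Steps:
U = 290290
P = 3657100/522443 (P = 7 + 1/(290290 - 812733) = 7 + 1/(-522443) = 7 - 1/522443 = 3657100/522443 ≈ 7.0000)
P/890859 = (3657100/522443)/890859 = (3657100/522443)*(1/890859) = 3657100/465423048537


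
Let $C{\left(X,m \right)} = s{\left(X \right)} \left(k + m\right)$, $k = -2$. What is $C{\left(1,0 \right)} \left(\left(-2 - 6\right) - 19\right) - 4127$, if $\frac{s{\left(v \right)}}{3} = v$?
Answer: $-3965$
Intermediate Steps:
$s{\left(v \right)} = 3 v$
$C{\left(X,m \right)} = 3 X \left(-2 + m\right)$
$C{\left(1,0 \right)} \left(\left(-2 - 6\right) - 19\right) - 4127 = 3 \cdot 1 \left(-2 + 0\right) \left(\left(-2 - 6\right) - 19\right) - 4127 = 3 \cdot 1 \left(-2\right) \left(\left(-2 - 6\right) - 19\right) - 4127 = - 6 \left(-8 - 19\right) - 4127 = \left(-6\right) \left(-27\right) - 4127 = 162 - 4127 = -3965$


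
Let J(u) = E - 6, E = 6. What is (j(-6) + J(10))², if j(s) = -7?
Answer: 49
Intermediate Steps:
J(u) = 0 (J(u) = 6 - 6 = 0)
(j(-6) + J(10))² = (-7 + 0)² = (-7)² = 49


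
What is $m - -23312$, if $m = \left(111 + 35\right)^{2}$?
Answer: $44628$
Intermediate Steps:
$m = 21316$ ($m = 146^{2} = 21316$)
$m - -23312 = 21316 - -23312 = 21316 + 23312 = 44628$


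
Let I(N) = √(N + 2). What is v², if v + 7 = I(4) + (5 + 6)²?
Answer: (114 + √6)² ≈ 13560.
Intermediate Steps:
I(N) = √(2 + N)
v = 114 + √6 (v = -7 + (√(2 + 4) + (5 + 6)²) = -7 + (√6 + 11²) = -7 + (√6 + 121) = -7 + (121 + √6) = 114 + √6 ≈ 116.45)
v² = (114 + √6)²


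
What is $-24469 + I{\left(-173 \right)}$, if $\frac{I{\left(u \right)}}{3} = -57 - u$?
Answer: $-24121$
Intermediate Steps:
$I{\left(u \right)} = -171 - 3 u$ ($I{\left(u \right)} = 3 \left(-57 - u\right) = -171 - 3 u$)
$-24469 + I{\left(-173 \right)} = -24469 - -348 = -24469 + \left(-171 + 519\right) = -24469 + 348 = -24121$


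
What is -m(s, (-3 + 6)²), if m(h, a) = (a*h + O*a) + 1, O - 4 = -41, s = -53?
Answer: 809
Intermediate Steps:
O = -37 (O = 4 - 41 = -37)
m(h, a) = 1 - 37*a + a*h (m(h, a) = (a*h - 37*a) + 1 = (-37*a + a*h) + 1 = 1 - 37*a + a*h)
-m(s, (-3 + 6)²) = -(1 - 37*(-3 + 6)² + (-3 + 6)²*(-53)) = -(1 - 37*3² + 3²*(-53)) = -(1 - 37*9 + 9*(-53)) = -(1 - 333 - 477) = -1*(-809) = 809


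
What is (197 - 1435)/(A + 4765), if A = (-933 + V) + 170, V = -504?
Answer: -619/1749 ≈ -0.35392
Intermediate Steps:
A = -1267 (A = (-933 - 504) + 170 = -1437 + 170 = -1267)
(197 - 1435)/(A + 4765) = (197 - 1435)/(-1267 + 4765) = -1238/3498 = -1238*1/3498 = -619/1749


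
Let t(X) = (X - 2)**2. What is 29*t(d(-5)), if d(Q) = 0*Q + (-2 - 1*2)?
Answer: 1044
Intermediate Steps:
d(Q) = -4 (d(Q) = 0 + (-2 - 2) = 0 - 4 = -4)
t(X) = (-2 + X)**2
29*t(d(-5)) = 29*(-2 - 4)**2 = 29*(-6)**2 = 29*36 = 1044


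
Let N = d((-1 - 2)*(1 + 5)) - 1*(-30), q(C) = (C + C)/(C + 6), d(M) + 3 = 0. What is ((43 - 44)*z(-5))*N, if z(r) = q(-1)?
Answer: 54/5 ≈ 10.800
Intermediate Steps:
d(M) = -3 (d(M) = -3 + 0 = -3)
q(C) = 2*C/(6 + C) (q(C) = (2*C)/(6 + C) = 2*C/(6 + C))
z(r) = -2/5 (z(r) = 2*(-1)/(6 - 1) = 2*(-1)/5 = 2*(-1)*(1/5) = -2/5)
N = 27 (N = -3 - 1*(-30) = -3 + 30 = 27)
((43 - 44)*z(-5))*N = ((43 - 44)*(-2/5))*27 = -1*(-2/5)*27 = (2/5)*27 = 54/5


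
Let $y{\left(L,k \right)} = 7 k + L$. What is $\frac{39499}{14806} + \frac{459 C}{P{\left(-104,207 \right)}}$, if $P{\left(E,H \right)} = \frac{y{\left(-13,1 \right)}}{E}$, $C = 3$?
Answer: $\frac{353429107}{14806} \approx 23871.0$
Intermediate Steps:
$y{\left(L,k \right)} = L + 7 k$
$P{\left(E,H \right)} = - \frac{6}{E}$ ($P{\left(E,H \right)} = \frac{-13 + 7 \cdot 1}{E} = \frac{-13 + 7}{E} = - \frac{6}{E}$)
$\frac{39499}{14806} + \frac{459 C}{P{\left(-104,207 \right)}} = \frac{39499}{14806} + \frac{459 \cdot 3}{\left(-6\right) \frac{1}{-104}} = 39499 \cdot \frac{1}{14806} + \frac{1377}{\left(-6\right) \left(- \frac{1}{104}\right)} = \frac{39499}{14806} + \frac{1377}{\frac{3}{52}} = \frac{39499}{14806} + 1377 \cdot \frac{52}{3} = \frac{39499}{14806} + 23868 = \frac{353429107}{14806}$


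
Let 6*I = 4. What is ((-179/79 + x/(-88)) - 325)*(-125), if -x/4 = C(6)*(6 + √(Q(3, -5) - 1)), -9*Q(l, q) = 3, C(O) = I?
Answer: 35529500/869 - 250*I*√3/99 ≈ 40886.0 - 4.3739*I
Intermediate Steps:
I = ⅔ (I = (⅙)*4 = ⅔ ≈ 0.66667)
C(O) = ⅔
Q(l, q) = -⅓ (Q(l, q) = -⅑*3 = -⅓)
x = -16 - 16*I*√3/9 (x = -8*(6 + √(-⅓ - 1))/3 = -8*(6 + √(-4/3))/3 = -8*(6 + 2*I*√3/3)/3 = -4*(4 + 4*I*√3/9) = -16 - 16*I*√3/9 ≈ -16.0 - 3.0792*I)
((-179/79 + x/(-88)) - 325)*(-125) = ((-179/79 + (-16 - 16*I*√3/9)/(-88)) - 325)*(-125) = ((-179*1/79 + (-16 - 16*I*√3/9)*(-1/88)) - 325)*(-125) = ((-179/79 + (2/11 + 2*I*√3/99)) - 325)*(-125) = ((-1811/869 + 2*I*√3/99) - 325)*(-125) = (-284236/869 + 2*I*√3/99)*(-125) = 35529500/869 - 250*I*√3/99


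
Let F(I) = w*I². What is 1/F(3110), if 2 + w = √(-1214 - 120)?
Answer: -1/6470634900 - I*√1334/12941269800 ≈ -1.5454e-10 - 2.8223e-9*I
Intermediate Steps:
w = -2 + I*√1334 (w = -2 + √(-1214 - 120) = -2 + √(-1334) = -2 + I*√1334 ≈ -2.0 + 36.524*I)
F(I) = I²*(-2 + I*√1334) (F(I) = (-2 + I*√1334)*I² = I²*(-2 + I*√1334))
1/F(3110) = 1/(3110²*(-2 + I*√1334)) = 1/(9672100*(-2 + I*√1334)) = 1/(-19344200 + 9672100*I*√1334)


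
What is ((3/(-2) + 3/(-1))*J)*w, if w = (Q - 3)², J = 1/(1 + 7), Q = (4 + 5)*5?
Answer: -3969/4 ≈ -992.25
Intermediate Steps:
Q = 45 (Q = 9*5 = 45)
J = ⅛ (J = 1/8 = ⅛ ≈ 0.12500)
w = 1764 (w = (45 - 3)² = 42² = 1764)
((3/(-2) + 3/(-1))*J)*w = ((3/(-2) + 3/(-1))*(⅛))*1764 = ((3*(-½) + 3*(-1))*(⅛))*1764 = ((-3/2 - 3)*(⅛))*1764 = -9/2*⅛*1764 = -9/16*1764 = -3969/4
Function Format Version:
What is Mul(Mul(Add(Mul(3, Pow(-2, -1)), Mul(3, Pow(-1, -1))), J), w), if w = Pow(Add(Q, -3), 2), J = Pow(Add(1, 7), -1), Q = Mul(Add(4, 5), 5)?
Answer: Rational(-3969, 4) ≈ -992.25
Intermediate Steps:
Q = 45 (Q = Mul(9, 5) = 45)
J = Rational(1, 8) (J = Pow(8, -1) = Rational(1, 8) ≈ 0.12500)
w = 1764 (w = Pow(Add(45, -3), 2) = Pow(42, 2) = 1764)
Mul(Mul(Add(Mul(3, Pow(-2, -1)), Mul(3, Pow(-1, -1))), J), w) = Mul(Mul(Add(Mul(3, Pow(-2, -1)), Mul(3, Pow(-1, -1))), Rational(1, 8)), 1764) = Mul(Mul(Add(Mul(3, Rational(-1, 2)), Mul(3, -1)), Rational(1, 8)), 1764) = Mul(Mul(Add(Rational(-3, 2), -3), Rational(1, 8)), 1764) = Mul(Mul(Rational(-9, 2), Rational(1, 8)), 1764) = Mul(Rational(-9, 16), 1764) = Rational(-3969, 4)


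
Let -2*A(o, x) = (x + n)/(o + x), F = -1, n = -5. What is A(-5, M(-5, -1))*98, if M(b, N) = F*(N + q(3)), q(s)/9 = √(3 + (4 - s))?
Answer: -49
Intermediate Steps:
q(s) = 9*√(7 - s) (q(s) = 9*√(3 + (4 - s)) = 9*√(7 - s))
M(b, N) = -18 - N (M(b, N) = -(N + 9*√(7 - 1*3)) = -(N + 9*√(7 - 3)) = -(N + 9*√4) = -(N + 9*2) = -(N + 18) = -(18 + N) = -18 - N)
A(o, x) = -(-5 + x)/(2*(o + x)) (A(o, x) = -(x - 5)/(2*(o + x)) = -(-5 + x)/(2*(o + x)))
A(-5, M(-5, -1))*98 = ((5 - (-18 - 1*(-1)))/(2*(-5 + (-18 - 1*(-1)))))*98 = ((5 - (-18 + 1))/(2*(-5 + (-18 + 1))))*98 = ((5 - 1*(-17))/(2*(-5 - 17)))*98 = ((½)*(5 + 17)/(-22))*98 = ((½)*(-1/22)*22)*98 = -½*98 = -49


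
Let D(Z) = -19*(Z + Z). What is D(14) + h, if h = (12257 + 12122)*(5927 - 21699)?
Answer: -384506120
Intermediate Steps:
D(Z) = -38*Z
h = -384505588 (h = 24379*(-15772) = -384505588)
D(14) + h = -38*14 - 384505588 = -532 - 384505588 = -384506120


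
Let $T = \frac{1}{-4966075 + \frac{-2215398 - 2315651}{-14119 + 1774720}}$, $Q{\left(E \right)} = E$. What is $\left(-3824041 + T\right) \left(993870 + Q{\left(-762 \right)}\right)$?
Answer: $- \frac{8301058461739346375420745}{2185820285531} \approx -3.7977 \cdot 10^{12}$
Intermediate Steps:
$T = - \frac{1760601}{8743281142124}$ ($T = \frac{1}{-4966075 - \frac{4531049}{1760601}} = \frac{1}{- \frac{8743281142124}{1760601}} = - \frac{1760601}{8743281142124} \approx -2.0137 \cdot 10^{-7}$)
$\left(-3824041 + T\right) \left(993870 + Q{\left(-762 \right)}\right) = \left(-3824041 - \frac{1760601}{8743281142124}\right) \left(993870 - 762\right) = \left(- \frac{33434665562010763685}{8743281142124}\right) 993108 = - \frac{8301058461739346375420745}{2185820285531}$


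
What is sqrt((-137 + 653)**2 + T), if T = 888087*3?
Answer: 3*sqrt(325613) ≈ 1711.9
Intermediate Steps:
T = 2664261
sqrt((-137 + 653)**2 + T) = sqrt((-137 + 653)**2 + 2664261) = sqrt(516**2 + 2664261) = sqrt(266256 + 2664261) = sqrt(2930517) = 3*sqrt(325613)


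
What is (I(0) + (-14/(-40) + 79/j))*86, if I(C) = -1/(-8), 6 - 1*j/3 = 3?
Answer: 143233/180 ≈ 795.74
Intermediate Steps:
j = 9 (j = 18 - 3*3 = 18 - 9 = 9)
I(C) = 1/8 (I(C) = -1*(-1/8) = 1/8)
(I(0) + (-14/(-40) + 79/j))*86 = (1/8 + (-14/(-40) + 79/9))*86 = (1/8 + (-14*(-1/40) + 79*(1/9)))*86 = (1/8 + (7/20 + 79/9))*86 = (1/8 + 1643/180)*86 = (3331/360)*86 = 143233/180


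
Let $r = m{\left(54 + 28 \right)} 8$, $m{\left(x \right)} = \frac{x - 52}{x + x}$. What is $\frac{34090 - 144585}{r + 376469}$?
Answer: $- \frac{4530295}{15435289} \approx -0.2935$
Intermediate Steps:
$m{\left(x \right)} = \frac{-52 + x}{2 x}$
$r = \frac{60}{41}$ ($r = \frac{-52 + \left(54 + 28\right)}{2 \left(54 + 28\right)} 8 = \frac{-52 + 82}{2 \cdot 82} \cdot 8 = \frac{1}{2} \cdot \frac{1}{82} \cdot 30 \cdot 8 = \frac{15}{82} \cdot 8 = \frac{60}{41} \approx 1.4634$)
$\frac{34090 - 144585}{r + 376469} = \frac{34090 - 144585}{\frac{60}{41} + 376469} = \frac{34090 - 144585}{\frac{15435289}{41}} = \left(-110495\right) \frac{41}{15435289} = - \frac{4530295}{15435289}$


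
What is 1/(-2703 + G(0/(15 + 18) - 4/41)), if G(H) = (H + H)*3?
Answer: -41/110847 ≈ -0.00036988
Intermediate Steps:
G(H) = 6*H (G(H) = (2*H)*3 = 6*H)
1/(-2703 + G(0/(15 + 18) - 4/41)) = 1/(-2703 + 6*(0/(15 + 18) - 4/41)) = 1/(-2703 + 6*(0/33 - 4*1/41)) = 1/(-2703 + 6*(0*(1/33) - 4/41)) = 1/(-2703 + 6*(0 - 4/41)) = 1/(-2703 + 6*(-4/41)) = 1/(-2703 - 24/41) = 1/(-110847/41) = -41/110847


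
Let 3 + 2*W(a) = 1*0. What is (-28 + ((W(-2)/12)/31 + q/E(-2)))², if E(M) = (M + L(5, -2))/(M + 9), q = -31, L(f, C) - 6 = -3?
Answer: 3691899121/61504 ≈ 60027.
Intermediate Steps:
L(f, C) = 3 (L(f, C) = 6 - 3 = 3)
W(a) = -3/2 (W(a) = -3/2 + (1*0)/2 = -3/2 + (½)*0 = -3/2 + 0 = -3/2)
E(M) = (3 + M)/(9 + M) (E(M) = (M + 3)/(M + 9) = (3 + M)/(9 + M))
(-28 + ((W(-2)/12)/31 + q/E(-2)))² = (-28 + (-3/2/12/31 - 31*(9 - 2)/(3 - 2)))² = (-28 + (-3/2*1/12*(1/31) - 31/(1/7)))² = (-28 + (-⅛*1/31 - 31/((⅐)*1)))² = (-28 + (-1/248 - 31/⅐))² = (-28 + (-1/248 - 31*7))² = (-28 + (-1/248 - 217))² = (-28 - 53817/248)² = (-60761/248)² = 3691899121/61504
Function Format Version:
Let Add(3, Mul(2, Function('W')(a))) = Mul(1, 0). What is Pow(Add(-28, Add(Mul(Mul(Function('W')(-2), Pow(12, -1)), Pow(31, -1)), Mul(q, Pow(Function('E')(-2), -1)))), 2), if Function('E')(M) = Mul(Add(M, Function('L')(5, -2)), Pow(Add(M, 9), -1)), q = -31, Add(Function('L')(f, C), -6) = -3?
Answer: Rational(3691899121, 61504) ≈ 60027.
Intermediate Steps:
Function('L')(f, C) = 3 (Function('L')(f, C) = Add(6, -3) = 3)
Function('W')(a) = Rational(-3, 2) (Function('W')(a) = Add(Rational(-3, 2), Mul(Rational(1, 2), Mul(1, 0))) = Add(Rational(-3, 2), Mul(Rational(1, 2), 0)) = Add(Rational(-3, 2), 0) = Rational(-3, 2))
Function('E')(M) = Mul(Pow(Add(9, M), -1), Add(3, M)) (Function('E')(M) = Mul(Add(M, 3), Pow(Add(M, 9), -1)) = Mul(Add(3, M), Pow(Add(9, M), -1)) = Mul(Pow(Add(9, M), -1), Add(3, M)))
Pow(Add(-28, Add(Mul(Mul(Function('W')(-2), Pow(12, -1)), Pow(31, -1)), Mul(q, Pow(Function('E')(-2), -1)))), 2) = Pow(Add(-28, Add(Mul(Mul(Rational(-3, 2), Pow(12, -1)), Pow(31, -1)), Mul(-31, Pow(Mul(Pow(Add(9, -2), -1), Add(3, -2)), -1)))), 2) = Pow(Add(-28, Add(Mul(Mul(Rational(-3, 2), Rational(1, 12)), Rational(1, 31)), Mul(-31, Pow(Mul(Pow(7, -1), 1), -1)))), 2) = Pow(Add(-28, Add(Mul(Rational(-1, 8), Rational(1, 31)), Mul(-31, Pow(Mul(Rational(1, 7), 1), -1)))), 2) = Pow(Add(-28, Add(Rational(-1, 248), Mul(-31, Pow(Rational(1, 7), -1)))), 2) = Pow(Add(-28, Add(Rational(-1, 248), Mul(-31, 7))), 2) = Pow(Add(-28, Add(Rational(-1, 248), -217)), 2) = Pow(Add(-28, Rational(-53817, 248)), 2) = Pow(Rational(-60761, 248), 2) = Rational(3691899121, 61504)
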